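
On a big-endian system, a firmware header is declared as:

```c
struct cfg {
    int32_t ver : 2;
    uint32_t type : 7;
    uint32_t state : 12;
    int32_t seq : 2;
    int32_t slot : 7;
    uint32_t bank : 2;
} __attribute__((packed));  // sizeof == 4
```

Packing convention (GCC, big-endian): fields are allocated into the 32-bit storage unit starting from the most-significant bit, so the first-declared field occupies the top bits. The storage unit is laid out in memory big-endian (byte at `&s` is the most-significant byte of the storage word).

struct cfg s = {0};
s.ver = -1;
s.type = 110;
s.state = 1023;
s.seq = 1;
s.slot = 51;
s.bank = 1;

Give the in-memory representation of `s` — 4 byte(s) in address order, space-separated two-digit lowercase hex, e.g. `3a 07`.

ver (2b) val=-1 bits=0x3 at bit 30: 0xc0000000
type (7b) val=110 bits=0x6e at bit 23: 0xf7000000
state (12b) val=1023 bits=0x3ff at bit 11: 0xf71ff800
seq (2b) val=1 bits=0x1 at bit 9: 0xf71ffa00
slot (7b) val=51 bits=0x33 at bit 2: 0xf71ffacc
bank (2b) val=1 bits=0x1 at bit 0: 0xf71ffacd
word = 0xf71ffacd → big-endian bytes:
  [0]=0xf7  [1]=0x1f  [2]=0xfa  [3]=0xcd

f7 1f fa cd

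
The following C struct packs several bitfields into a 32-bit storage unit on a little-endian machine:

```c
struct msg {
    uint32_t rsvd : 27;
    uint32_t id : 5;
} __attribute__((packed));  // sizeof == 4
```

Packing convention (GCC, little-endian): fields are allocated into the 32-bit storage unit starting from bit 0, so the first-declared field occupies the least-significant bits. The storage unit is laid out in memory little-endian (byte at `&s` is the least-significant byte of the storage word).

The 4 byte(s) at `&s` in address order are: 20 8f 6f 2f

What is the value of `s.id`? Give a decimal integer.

5

[0]=0x20 [1]=0x8f [2]=0x6f [3]=0x2f (little-endian) → word 0x2f6f8f20
rsvd:27 @ bit 0 → (0x2f6f8f20>>0)&0x7ffffff = 0x76f8f20
id:5 @ bit 27 → (0x2f6f8f20>>27)&0x1f = 0x5  ←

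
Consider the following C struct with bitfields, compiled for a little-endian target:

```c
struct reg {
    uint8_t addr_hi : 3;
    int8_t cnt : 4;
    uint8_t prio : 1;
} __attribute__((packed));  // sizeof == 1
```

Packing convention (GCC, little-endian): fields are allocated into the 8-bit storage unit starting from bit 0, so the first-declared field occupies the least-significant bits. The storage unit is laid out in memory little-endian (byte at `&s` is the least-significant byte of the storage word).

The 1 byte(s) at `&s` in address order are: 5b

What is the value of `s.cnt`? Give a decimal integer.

-5

[0]=0x5b (little-endian) → word 0x5b
addr_hi:3 @ bit 0 → (0x5b>>0)&0x7 = 0x3
cnt:4 @ bit 3 → (0x5b>>3)&0xf = 0xb  ←
prio:1 @ bit 7 → (0x5b>>7)&0x1 = 0x0
cnt signed 4b, MSB=1: 11 - 16 = -5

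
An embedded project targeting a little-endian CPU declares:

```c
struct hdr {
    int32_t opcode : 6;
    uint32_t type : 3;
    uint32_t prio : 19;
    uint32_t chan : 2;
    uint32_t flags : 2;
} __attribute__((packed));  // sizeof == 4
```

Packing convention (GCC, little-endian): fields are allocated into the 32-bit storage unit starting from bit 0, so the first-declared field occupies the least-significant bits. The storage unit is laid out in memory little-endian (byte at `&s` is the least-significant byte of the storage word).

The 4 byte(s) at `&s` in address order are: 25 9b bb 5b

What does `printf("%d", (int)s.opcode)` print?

-27

[0]=0x25 [1]=0x9b [2]=0xbb [3]=0x5b (little-endian) → word 0x5bbb9b25
opcode [0+:6] = (word>>0) & 0x3f = 37  ←
type [6+:3] = (word>>6) & 0x7 = 4
prio [9+:19] = (word>>9) & 0x7ffff = 384461
chan [28+:2] = (word>>28) & 0x3 = 1
flags [30+:2] = (word>>30) & 0x3 = 1
opcode signed 6b, MSB=1: 37 - 64 = -27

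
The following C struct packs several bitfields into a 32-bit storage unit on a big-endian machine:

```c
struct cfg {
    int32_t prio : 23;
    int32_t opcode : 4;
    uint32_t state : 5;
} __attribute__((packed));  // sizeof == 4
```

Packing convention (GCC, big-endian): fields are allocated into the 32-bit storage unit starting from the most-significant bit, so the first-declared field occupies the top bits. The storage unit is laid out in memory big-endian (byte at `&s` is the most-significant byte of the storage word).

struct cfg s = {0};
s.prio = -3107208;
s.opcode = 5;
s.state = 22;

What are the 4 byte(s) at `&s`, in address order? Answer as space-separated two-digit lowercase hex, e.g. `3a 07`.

prio (23b) val=-3107208 bits=0x509678 at bit 9: 0xa12cf000
opcode (4b) val=5 bits=0x5 at bit 5: 0xa12cf0a0
state (5b) val=22 bits=0x16 at bit 0: 0xa12cf0b6
word = 0xa12cf0b6 → big-endian bytes:
  [0]=0xa1  [1]=0x2c  [2]=0xf0  [3]=0xb6

a1 2c f0 b6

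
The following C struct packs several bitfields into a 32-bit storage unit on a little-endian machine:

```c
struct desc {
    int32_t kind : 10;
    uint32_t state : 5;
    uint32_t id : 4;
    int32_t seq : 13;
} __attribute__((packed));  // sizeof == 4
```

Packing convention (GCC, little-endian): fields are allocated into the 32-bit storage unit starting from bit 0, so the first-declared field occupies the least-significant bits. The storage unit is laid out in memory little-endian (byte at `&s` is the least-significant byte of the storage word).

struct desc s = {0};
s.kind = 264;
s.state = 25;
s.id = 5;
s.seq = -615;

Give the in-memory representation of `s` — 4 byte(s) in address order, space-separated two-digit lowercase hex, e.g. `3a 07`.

08 e5 ca ec

[0+:10] kind=264 & 0x3ff = 0x108; word=0x00000108
[10+:5] state=25 & 0x1f = 0x19; word=0x00006508
[15+:4] id=5 & 0xf = 0x5; word=0x0002e508
[19+:13] seq=-615 & 0x1fff = 0x1d99; word=0xeccae508
word = 0xeccae508 → little-endian bytes:
  [0]=0x08  [1]=0xe5  [2]=0xca  [3]=0xec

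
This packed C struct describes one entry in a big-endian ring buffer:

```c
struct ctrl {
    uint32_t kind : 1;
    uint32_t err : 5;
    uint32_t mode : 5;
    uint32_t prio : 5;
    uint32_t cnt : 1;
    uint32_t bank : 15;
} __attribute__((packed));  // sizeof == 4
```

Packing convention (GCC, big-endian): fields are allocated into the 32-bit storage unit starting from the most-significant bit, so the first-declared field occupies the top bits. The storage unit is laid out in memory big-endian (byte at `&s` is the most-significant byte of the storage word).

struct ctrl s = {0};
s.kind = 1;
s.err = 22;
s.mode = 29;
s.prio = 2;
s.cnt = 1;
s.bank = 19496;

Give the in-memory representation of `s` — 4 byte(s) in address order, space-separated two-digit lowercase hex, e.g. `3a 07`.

[31+:1] kind=1 & 0x1 = 0x1; word=0x80000000
[26+:5] err=22 & 0x1f = 0x16; word=0xd8000000
[21+:5] mode=29 & 0x1f = 0x1d; word=0xdba00000
[16+:5] prio=2 & 0x1f = 0x2; word=0xdba20000
[15+:1] cnt=1 & 0x1 = 0x1; word=0xdba28000
[0+:15] bank=19496 & 0x7fff = 0x4c28; word=0xdba2cc28
word = 0xdba2cc28 → big-endian bytes:
  [0]=0xdb  [1]=0xa2  [2]=0xcc  [3]=0x28

db a2 cc 28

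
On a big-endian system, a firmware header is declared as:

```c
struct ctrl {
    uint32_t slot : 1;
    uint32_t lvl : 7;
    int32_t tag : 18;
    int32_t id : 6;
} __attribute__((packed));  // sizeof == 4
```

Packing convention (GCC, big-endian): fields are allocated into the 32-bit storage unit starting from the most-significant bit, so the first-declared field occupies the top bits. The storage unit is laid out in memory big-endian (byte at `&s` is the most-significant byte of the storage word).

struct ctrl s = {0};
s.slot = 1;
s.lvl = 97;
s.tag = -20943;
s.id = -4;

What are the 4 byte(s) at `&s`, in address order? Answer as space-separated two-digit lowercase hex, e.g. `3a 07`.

e1 eb 8c 7c

slot (1b) val=1 bits=0x1 at bit 31: 0x80000000
lvl (7b) val=97 bits=0x61 at bit 24: 0xe1000000
tag (18b) val=-20943 bits=0x3ae31 at bit 6: 0xe1eb8c40
id (6b) val=-4 bits=0x3c at bit 0: 0xe1eb8c7c
word = 0xe1eb8c7c → big-endian bytes:
  [0]=0xe1  [1]=0xeb  [2]=0x8c  [3]=0x7c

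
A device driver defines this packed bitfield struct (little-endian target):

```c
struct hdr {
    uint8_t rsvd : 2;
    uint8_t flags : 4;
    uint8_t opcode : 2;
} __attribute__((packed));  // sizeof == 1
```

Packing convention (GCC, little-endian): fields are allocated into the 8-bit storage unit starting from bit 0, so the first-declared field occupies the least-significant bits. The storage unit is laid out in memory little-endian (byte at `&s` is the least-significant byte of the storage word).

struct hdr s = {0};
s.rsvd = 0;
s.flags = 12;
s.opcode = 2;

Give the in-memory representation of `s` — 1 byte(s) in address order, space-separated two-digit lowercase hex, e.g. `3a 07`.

b0

[0+:2] rsvd=0 & 0x3 = 0x0; word=0x00
[2+:4] flags=12 & 0xf = 0xc; word=0x30
[6+:2] opcode=2 & 0x3 = 0x2; word=0xb0
word = 0xb0 → little-endian bytes:
  [0]=0xb0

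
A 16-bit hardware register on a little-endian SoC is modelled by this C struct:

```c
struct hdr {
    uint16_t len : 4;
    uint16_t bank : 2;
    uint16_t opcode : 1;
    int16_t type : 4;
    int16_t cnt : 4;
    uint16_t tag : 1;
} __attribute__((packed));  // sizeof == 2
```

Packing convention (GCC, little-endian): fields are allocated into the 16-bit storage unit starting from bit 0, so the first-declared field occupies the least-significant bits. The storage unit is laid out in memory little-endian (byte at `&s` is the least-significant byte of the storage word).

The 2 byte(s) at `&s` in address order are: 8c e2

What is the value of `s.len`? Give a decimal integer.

[0]=0x8c [1]=0xe2 (little-endian) → word 0xe28c
len:4 @ bit 0 → (0xe28c>>0)&0xf = 0xc  ←
bank:2 @ bit 4 → (0xe28c>>4)&0x3 = 0x0
opcode:1 @ bit 6 → (0xe28c>>6)&0x1 = 0x0
type:4 @ bit 7 → (0xe28c>>7)&0xf = 0x5
cnt:4 @ bit 11 → (0xe28c>>11)&0xf = 0xc
tag:1 @ bit 15 → (0xe28c>>15)&0x1 = 0x1

12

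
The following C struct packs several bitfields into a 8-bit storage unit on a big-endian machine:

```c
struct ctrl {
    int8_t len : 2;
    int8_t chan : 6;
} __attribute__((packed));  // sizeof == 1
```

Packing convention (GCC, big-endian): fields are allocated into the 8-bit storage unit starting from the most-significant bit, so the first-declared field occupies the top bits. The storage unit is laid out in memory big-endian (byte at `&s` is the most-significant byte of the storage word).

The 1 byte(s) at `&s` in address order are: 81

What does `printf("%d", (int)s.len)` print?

-2

[0]=0x81 (big-endian) → word 0x81
len:2 @ bit 6 → (0x81>>6)&0x3 = 0x2  ←
chan:6 @ bit 0 → (0x81>>0)&0x3f = 0x1
len signed 2b, MSB=1: 2 - 4 = -2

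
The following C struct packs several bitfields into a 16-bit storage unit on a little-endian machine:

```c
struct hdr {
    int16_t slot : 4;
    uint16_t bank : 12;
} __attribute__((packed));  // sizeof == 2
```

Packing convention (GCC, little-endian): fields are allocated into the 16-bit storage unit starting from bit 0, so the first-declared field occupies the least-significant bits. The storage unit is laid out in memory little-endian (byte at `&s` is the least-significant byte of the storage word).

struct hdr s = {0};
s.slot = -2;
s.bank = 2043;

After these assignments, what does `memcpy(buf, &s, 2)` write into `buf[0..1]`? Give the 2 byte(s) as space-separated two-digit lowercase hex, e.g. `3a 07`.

be 7f

slot:4 = -2 → 0xe << 0 → word 0x000e
bank:12 = 2043 → 0x7fb << 4 → word 0x7fbe
word = 0x7fbe → little-endian bytes:
  [0]=0xbe  [1]=0x7f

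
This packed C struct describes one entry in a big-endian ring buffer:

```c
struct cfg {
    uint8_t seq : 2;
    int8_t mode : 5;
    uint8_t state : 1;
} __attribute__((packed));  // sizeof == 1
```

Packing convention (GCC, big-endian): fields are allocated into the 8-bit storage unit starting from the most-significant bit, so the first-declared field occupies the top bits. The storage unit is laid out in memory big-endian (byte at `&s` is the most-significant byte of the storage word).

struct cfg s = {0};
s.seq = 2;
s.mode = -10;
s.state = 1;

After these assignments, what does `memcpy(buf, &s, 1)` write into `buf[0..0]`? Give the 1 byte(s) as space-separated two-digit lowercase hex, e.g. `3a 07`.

ad

seq (2b) val=2 bits=0x2 at bit 6: 0x80
mode (5b) val=-10 bits=0x16 at bit 1: 0xac
state (1b) val=1 bits=0x1 at bit 0: 0xad
word = 0xad → big-endian bytes:
  [0]=0xad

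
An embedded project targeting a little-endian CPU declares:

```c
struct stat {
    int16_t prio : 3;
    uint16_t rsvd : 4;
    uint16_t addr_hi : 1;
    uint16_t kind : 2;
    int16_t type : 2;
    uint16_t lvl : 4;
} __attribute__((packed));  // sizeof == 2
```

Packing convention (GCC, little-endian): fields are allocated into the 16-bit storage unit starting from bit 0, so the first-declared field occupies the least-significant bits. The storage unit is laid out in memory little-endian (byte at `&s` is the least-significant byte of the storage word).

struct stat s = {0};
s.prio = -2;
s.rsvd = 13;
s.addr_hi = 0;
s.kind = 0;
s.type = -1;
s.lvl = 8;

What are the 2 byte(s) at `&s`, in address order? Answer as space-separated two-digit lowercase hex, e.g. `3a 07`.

6e 8c

[0+:3] prio=-2 & 0x7 = 0x6; word=0x0006
[3+:4] rsvd=13 & 0xf = 0xd; word=0x006e
[7+:1] addr_hi=0 & 0x1 = 0x0; word=0x006e
[8+:2] kind=0 & 0x3 = 0x0; word=0x006e
[10+:2] type=-1 & 0x3 = 0x3; word=0x0c6e
[12+:4] lvl=8 & 0xf = 0x8; word=0x8c6e
word = 0x8c6e → little-endian bytes:
  [0]=0x6e  [1]=0x8c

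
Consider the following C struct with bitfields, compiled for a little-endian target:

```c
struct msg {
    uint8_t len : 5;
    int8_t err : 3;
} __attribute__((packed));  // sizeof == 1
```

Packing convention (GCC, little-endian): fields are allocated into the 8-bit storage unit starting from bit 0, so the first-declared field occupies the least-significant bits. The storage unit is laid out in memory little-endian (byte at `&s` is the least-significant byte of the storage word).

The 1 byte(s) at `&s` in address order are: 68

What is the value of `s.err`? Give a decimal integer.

[0]=0x68 (little-endian) → word 0x68
len:5 @ bit 0 → (0x68>>0)&0x1f = 0x8
err:3 @ bit 5 → (0x68>>5)&0x7 = 0x3  ←
err signed 3b, MSB=0: value = 3

3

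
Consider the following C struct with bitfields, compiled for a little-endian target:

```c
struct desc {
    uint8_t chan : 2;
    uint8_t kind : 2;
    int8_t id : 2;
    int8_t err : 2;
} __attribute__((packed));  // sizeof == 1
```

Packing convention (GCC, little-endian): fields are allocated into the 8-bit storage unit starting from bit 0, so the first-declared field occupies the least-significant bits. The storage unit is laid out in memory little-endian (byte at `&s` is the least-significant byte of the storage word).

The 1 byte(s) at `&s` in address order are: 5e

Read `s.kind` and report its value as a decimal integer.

3

[0]=0x5e (little-endian) → word 0x5e
chan [0+:2] = (word>>0) & 0x3 = 2
kind [2+:2] = (word>>2) & 0x3 = 3  ←
id [4+:2] = (word>>4) & 0x3 = 1
err [6+:2] = (word>>6) & 0x3 = 1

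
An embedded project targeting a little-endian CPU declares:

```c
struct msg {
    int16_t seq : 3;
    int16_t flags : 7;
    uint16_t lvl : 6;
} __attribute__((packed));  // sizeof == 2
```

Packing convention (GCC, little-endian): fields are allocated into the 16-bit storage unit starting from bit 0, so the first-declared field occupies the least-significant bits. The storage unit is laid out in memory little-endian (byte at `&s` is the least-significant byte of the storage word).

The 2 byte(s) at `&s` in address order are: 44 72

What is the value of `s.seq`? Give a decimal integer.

-4

[0]=0x44 [1]=0x72 (little-endian) → word 0x7244
seq:3 @ bit 0 → (0x7244>>0)&0x7 = 0x4  ←
flags:7 @ bit 3 → (0x7244>>3)&0x7f = 0x48
lvl:6 @ bit 10 → (0x7244>>10)&0x3f = 0x1c
seq signed 3b, MSB=1: 4 - 8 = -4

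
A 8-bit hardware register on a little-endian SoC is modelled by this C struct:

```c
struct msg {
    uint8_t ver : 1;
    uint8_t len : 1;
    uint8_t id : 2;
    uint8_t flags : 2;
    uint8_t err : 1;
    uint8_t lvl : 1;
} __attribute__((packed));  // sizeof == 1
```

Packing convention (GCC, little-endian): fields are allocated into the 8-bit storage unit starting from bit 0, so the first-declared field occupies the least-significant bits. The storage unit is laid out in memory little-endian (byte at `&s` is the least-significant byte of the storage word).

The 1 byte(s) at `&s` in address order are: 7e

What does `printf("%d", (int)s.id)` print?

[0]=0x7e (little-endian) → word 0x7e
ver [0+:1] = (word>>0) & 0x1 = 0
len [1+:1] = (word>>1) & 0x1 = 1
id [2+:2] = (word>>2) & 0x3 = 3  ←
flags [4+:2] = (word>>4) & 0x3 = 3
err [6+:1] = (word>>6) & 0x1 = 1
lvl [7+:1] = (word>>7) & 0x1 = 0

3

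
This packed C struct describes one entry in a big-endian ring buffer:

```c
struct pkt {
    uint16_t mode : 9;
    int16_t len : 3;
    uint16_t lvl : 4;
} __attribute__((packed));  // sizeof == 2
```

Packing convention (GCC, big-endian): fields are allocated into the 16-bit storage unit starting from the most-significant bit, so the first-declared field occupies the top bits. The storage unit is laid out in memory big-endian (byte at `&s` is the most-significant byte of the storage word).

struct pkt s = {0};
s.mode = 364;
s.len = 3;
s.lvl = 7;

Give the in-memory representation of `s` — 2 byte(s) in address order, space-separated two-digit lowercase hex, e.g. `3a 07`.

mode:9 = 364 → 0x16c << 7 → word 0xb600
len:3 = 3 → 0x3 << 4 → word 0xb630
lvl:4 = 7 → 0x7 << 0 → word 0xb637
word = 0xb637 → big-endian bytes:
  [0]=0xb6  [1]=0x37

b6 37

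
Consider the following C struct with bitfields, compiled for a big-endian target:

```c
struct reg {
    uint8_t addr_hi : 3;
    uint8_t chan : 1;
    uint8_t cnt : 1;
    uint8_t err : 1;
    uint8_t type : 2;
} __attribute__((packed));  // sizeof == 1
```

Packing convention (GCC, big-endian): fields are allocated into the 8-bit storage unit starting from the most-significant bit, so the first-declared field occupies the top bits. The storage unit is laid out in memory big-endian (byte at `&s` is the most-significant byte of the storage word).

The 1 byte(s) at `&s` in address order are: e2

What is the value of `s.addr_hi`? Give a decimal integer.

[0]=0xe2 (big-endian) → word 0xe2
addr_hi:3 @ bit 5 → (0xe2>>5)&0x7 = 0x7  ←
chan:1 @ bit 4 → (0xe2>>4)&0x1 = 0x0
cnt:1 @ bit 3 → (0xe2>>3)&0x1 = 0x0
err:1 @ bit 2 → (0xe2>>2)&0x1 = 0x0
type:2 @ bit 0 → (0xe2>>0)&0x3 = 0x2

7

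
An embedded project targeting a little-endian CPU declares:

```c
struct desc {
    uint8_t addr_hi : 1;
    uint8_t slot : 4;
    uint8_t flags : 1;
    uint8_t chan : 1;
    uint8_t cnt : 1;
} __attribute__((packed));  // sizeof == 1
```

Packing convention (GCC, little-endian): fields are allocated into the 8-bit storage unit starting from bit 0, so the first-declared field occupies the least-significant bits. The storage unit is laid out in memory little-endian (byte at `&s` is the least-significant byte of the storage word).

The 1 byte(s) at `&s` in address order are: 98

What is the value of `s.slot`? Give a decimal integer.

12

[0]=0x98 (little-endian) → word 0x98
addr_hi [0+:1] = (word>>0) & 0x1 = 0
slot [1+:4] = (word>>1) & 0xf = 12  ←
flags [5+:1] = (word>>5) & 0x1 = 0
chan [6+:1] = (word>>6) & 0x1 = 0
cnt [7+:1] = (word>>7) & 0x1 = 1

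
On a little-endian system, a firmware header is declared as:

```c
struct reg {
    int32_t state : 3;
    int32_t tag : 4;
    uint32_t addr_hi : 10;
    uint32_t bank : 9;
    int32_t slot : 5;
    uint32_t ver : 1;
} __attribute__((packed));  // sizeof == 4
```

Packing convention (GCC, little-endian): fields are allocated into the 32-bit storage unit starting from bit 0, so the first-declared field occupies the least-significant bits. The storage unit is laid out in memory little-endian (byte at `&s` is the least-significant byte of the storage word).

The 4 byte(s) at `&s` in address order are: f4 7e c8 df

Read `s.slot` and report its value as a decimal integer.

-9

[0]=0xf4 [1]=0x7e [2]=0xc8 [3]=0xdf (little-endian) → word 0xdfc87ef4
state [0+:3] = (word>>0) & 0x7 = 4
tag [3+:4] = (word>>3) & 0xf = 14
addr_hi [7+:10] = (word>>7) & 0x3ff = 253
bank [17+:9] = (word>>17) & 0x1ff = 484
slot [26+:5] = (word>>26) & 0x1f = 23  ←
ver [31+:1] = (word>>31) & 0x1 = 1
slot signed 5b, MSB=1: 23 - 32 = -9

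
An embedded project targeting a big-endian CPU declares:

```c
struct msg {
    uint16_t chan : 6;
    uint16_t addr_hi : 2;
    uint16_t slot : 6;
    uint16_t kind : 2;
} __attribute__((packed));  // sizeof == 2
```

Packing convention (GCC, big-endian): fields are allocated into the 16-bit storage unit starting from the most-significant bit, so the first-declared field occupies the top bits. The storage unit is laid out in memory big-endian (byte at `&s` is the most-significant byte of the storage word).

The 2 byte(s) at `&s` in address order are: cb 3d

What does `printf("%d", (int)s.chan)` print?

50

[0]=0xcb [1]=0x3d (big-endian) → word 0xcb3d
chan [10+:6] = (word>>10) & 0x3f = 50  ←
addr_hi [8+:2] = (word>>8) & 0x3 = 3
slot [2+:6] = (word>>2) & 0x3f = 15
kind [0+:2] = (word>>0) & 0x3 = 1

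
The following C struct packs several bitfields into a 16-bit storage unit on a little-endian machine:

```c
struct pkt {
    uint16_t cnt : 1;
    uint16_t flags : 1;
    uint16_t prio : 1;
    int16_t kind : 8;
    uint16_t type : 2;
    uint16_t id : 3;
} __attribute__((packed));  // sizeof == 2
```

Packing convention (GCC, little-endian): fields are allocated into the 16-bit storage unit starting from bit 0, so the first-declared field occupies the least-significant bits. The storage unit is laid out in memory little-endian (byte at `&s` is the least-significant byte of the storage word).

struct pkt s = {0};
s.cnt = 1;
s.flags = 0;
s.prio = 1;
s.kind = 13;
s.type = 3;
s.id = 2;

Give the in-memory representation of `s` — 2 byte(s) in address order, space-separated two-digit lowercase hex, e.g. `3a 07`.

cnt (1b) val=1 bits=0x1 at bit 0: 0x0001
flags (1b) val=0 bits=0x0 at bit 1: 0x0001
prio (1b) val=1 bits=0x1 at bit 2: 0x0005
kind (8b) val=13 bits=0xd at bit 3: 0x006d
type (2b) val=3 bits=0x3 at bit 11: 0x186d
id (3b) val=2 bits=0x2 at bit 13: 0x586d
word = 0x586d → little-endian bytes:
  [0]=0x6d  [1]=0x58

6d 58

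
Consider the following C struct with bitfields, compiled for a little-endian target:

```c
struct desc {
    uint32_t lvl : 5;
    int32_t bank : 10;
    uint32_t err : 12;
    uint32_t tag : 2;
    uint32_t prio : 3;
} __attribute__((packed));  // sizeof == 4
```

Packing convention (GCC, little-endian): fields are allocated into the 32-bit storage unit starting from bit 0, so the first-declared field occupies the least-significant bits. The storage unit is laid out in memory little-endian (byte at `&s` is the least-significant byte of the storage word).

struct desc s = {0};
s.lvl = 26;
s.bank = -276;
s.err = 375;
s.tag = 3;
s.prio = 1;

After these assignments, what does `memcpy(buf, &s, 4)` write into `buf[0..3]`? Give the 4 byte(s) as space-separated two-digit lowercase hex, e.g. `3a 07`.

[0+:5] lvl=26 & 0x1f = 0x1a; word=0x0000001a
[5+:10] bank=-276 & 0x3ff = 0x2ec; word=0x00005d9a
[15+:12] err=375 & 0xfff = 0x177; word=0x00bbdd9a
[27+:2] tag=3 & 0x3 = 0x3; word=0x18bbdd9a
[29+:3] prio=1 & 0x7 = 0x1; word=0x38bbdd9a
word = 0x38bbdd9a → little-endian bytes:
  [0]=0x9a  [1]=0xdd  [2]=0xbb  [3]=0x38

9a dd bb 38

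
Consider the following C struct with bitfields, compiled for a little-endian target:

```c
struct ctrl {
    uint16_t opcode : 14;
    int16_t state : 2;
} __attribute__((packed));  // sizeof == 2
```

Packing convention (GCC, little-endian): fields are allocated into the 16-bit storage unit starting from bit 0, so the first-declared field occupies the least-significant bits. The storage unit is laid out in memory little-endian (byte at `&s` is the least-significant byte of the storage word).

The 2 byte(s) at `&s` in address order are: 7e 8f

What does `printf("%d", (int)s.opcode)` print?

[0]=0x7e [1]=0x8f (little-endian) → word 0x8f7e
opcode:14 @ bit 0 → (0x8f7e>>0)&0x3fff = 0xf7e  ←
state:2 @ bit 14 → (0x8f7e>>14)&0x3 = 0x2

3966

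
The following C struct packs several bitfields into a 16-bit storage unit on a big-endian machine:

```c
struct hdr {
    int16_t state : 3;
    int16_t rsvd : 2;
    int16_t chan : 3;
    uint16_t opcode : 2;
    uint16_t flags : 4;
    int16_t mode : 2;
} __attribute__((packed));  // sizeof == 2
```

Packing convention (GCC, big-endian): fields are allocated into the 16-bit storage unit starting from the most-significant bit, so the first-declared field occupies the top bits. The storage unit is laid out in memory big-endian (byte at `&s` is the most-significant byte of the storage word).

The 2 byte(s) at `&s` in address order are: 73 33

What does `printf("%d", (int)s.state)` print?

[0]=0x73 [1]=0x33 (big-endian) → word 0x7333
state:3 @ bit 13 → (0x7333>>13)&0x7 = 0x3  ←
rsvd:2 @ bit 11 → (0x7333>>11)&0x3 = 0x2
chan:3 @ bit 8 → (0x7333>>8)&0x7 = 0x3
opcode:2 @ bit 6 → (0x7333>>6)&0x3 = 0x0
flags:4 @ bit 2 → (0x7333>>2)&0xf = 0xc
mode:2 @ bit 0 → (0x7333>>0)&0x3 = 0x3
state signed 3b, MSB=0: value = 3

3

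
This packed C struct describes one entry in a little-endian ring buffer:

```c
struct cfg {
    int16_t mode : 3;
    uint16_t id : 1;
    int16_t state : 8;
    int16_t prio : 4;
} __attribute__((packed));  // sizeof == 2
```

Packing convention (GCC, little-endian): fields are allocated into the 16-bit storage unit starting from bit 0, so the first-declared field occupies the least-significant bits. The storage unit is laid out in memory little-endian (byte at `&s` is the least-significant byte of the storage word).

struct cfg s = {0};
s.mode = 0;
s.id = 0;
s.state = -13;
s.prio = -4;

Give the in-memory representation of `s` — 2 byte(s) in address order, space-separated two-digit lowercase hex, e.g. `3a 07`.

[0+:3] mode=0 & 0x7 = 0x0; word=0x0000
[3+:1] id=0 & 0x1 = 0x0; word=0x0000
[4+:8] state=-13 & 0xff = 0xf3; word=0x0f30
[12+:4] prio=-4 & 0xf = 0xc; word=0xcf30
word = 0xcf30 → little-endian bytes:
  [0]=0x30  [1]=0xcf

30 cf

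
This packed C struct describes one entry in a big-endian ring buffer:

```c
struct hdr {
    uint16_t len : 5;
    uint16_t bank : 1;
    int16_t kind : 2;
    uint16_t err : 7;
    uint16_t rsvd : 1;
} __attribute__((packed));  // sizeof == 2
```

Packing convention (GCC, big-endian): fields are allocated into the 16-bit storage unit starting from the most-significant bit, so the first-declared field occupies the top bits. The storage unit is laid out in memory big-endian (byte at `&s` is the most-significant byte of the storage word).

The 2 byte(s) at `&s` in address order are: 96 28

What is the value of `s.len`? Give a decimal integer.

[0]=0x96 [1]=0x28 (big-endian) → word 0x9628
len [11+:5] = (word>>11) & 0x1f = 18  ←
bank [10+:1] = (word>>10) & 0x1 = 1
kind [8+:2] = (word>>8) & 0x3 = 2
err [1+:7] = (word>>1) & 0x7f = 20
rsvd [0+:1] = (word>>0) & 0x1 = 0

18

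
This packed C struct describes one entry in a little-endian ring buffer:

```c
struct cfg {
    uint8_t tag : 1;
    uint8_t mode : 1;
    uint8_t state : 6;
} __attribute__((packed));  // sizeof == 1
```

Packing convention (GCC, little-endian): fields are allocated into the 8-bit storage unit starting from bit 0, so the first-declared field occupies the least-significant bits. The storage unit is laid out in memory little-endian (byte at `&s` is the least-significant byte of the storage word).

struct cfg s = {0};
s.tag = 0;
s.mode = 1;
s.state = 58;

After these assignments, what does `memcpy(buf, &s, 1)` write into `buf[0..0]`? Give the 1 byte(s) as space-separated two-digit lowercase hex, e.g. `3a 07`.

ea

tag:1 = 0 → 0x0 << 0 → word 0x00
mode:1 = 1 → 0x1 << 1 → word 0x02
state:6 = 58 → 0x3a << 2 → word 0xea
word = 0xea → little-endian bytes:
  [0]=0xea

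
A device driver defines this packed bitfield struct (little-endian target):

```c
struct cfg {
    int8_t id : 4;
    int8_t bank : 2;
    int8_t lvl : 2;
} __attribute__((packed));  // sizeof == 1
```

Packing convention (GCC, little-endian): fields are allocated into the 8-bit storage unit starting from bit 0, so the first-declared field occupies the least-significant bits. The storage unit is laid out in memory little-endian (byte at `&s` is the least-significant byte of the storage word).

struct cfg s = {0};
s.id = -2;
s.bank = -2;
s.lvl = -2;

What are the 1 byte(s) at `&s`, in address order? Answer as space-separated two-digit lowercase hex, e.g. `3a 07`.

ae

id (4b) val=-2 bits=0xe at bit 0: 0x0e
bank (2b) val=-2 bits=0x2 at bit 4: 0x2e
lvl (2b) val=-2 bits=0x2 at bit 6: 0xae
word = 0xae → little-endian bytes:
  [0]=0xae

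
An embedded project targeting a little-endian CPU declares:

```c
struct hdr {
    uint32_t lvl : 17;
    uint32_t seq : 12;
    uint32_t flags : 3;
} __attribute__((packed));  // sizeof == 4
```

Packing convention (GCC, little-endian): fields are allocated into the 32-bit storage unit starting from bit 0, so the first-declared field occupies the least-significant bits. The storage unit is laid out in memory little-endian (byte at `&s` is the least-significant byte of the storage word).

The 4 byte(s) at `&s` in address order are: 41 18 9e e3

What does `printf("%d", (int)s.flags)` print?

[0]=0x41 [1]=0x18 [2]=0x9e [3]=0xe3 (little-endian) → word 0xe39e1841
lvl:17 @ bit 0 → (0xe39e1841>>0)&0x1ffff = 0x1841
seq:12 @ bit 17 → (0xe39e1841>>17)&0xfff = 0x1cf
flags:3 @ bit 29 → (0xe39e1841>>29)&0x7 = 0x7  ←

7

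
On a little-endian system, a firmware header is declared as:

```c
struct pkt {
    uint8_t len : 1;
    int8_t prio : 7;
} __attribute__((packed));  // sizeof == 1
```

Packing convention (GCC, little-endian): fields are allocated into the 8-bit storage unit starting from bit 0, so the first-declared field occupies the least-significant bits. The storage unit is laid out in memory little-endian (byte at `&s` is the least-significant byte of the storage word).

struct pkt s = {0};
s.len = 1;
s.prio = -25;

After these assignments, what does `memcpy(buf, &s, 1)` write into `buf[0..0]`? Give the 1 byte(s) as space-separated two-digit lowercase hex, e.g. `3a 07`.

len (1b) val=1 bits=0x1 at bit 0: 0x01
prio (7b) val=-25 bits=0x67 at bit 1: 0xcf
word = 0xcf → little-endian bytes:
  [0]=0xcf

cf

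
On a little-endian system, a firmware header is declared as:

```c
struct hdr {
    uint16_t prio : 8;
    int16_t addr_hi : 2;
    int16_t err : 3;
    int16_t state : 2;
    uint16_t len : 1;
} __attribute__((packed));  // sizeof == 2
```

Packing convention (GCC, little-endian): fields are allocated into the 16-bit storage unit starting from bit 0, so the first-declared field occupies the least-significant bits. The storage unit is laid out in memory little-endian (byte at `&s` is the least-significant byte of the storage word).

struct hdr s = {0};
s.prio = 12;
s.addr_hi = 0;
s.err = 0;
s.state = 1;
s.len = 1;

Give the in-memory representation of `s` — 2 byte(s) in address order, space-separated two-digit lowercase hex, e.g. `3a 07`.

0c a0

prio:8 = 12 → 0xc << 0 → word 0x000c
addr_hi:2 = 0 → 0x0 << 8 → word 0x000c
err:3 = 0 → 0x0 << 10 → word 0x000c
state:2 = 1 → 0x1 << 13 → word 0x200c
len:1 = 1 → 0x1 << 15 → word 0xa00c
word = 0xa00c → little-endian bytes:
  [0]=0x0c  [1]=0xa0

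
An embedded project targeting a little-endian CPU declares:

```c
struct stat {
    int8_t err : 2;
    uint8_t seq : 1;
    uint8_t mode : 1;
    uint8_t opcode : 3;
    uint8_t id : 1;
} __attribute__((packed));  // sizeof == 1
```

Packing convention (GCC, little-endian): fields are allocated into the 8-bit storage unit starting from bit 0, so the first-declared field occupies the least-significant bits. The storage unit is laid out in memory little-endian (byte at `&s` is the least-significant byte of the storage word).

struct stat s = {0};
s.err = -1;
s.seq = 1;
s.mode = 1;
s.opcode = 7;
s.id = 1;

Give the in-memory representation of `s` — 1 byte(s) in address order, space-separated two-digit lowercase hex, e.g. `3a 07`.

ff

err (2b) val=-1 bits=0x3 at bit 0: 0x03
seq (1b) val=1 bits=0x1 at bit 2: 0x07
mode (1b) val=1 bits=0x1 at bit 3: 0x0f
opcode (3b) val=7 bits=0x7 at bit 4: 0x7f
id (1b) val=1 bits=0x1 at bit 7: 0xff
word = 0xff → little-endian bytes:
  [0]=0xff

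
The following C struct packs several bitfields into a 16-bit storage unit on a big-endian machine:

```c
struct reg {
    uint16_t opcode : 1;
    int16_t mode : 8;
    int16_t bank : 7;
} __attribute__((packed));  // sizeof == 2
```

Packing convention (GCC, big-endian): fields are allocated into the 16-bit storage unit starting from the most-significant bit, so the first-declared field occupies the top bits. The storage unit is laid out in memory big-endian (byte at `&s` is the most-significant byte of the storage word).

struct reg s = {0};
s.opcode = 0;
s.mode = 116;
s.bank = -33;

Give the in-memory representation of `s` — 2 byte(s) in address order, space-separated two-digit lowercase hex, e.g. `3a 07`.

opcode (1b) val=0 bits=0x0 at bit 15: 0x0000
mode (8b) val=116 bits=0x74 at bit 7: 0x3a00
bank (7b) val=-33 bits=0x5f at bit 0: 0x3a5f
word = 0x3a5f → big-endian bytes:
  [0]=0x3a  [1]=0x5f

3a 5f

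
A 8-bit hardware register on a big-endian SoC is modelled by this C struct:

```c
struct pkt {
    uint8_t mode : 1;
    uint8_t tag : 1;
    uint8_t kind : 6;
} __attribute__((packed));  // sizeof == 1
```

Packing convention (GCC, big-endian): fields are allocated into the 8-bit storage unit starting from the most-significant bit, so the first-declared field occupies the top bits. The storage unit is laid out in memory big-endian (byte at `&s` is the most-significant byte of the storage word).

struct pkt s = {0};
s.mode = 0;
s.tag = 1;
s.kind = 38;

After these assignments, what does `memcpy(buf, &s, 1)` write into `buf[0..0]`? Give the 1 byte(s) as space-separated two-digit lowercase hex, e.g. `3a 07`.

66

mode (1b) val=0 bits=0x0 at bit 7: 0x00
tag (1b) val=1 bits=0x1 at bit 6: 0x40
kind (6b) val=38 bits=0x26 at bit 0: 0x66
word = 0x66 → big-endian bytes:
  [0]=0x66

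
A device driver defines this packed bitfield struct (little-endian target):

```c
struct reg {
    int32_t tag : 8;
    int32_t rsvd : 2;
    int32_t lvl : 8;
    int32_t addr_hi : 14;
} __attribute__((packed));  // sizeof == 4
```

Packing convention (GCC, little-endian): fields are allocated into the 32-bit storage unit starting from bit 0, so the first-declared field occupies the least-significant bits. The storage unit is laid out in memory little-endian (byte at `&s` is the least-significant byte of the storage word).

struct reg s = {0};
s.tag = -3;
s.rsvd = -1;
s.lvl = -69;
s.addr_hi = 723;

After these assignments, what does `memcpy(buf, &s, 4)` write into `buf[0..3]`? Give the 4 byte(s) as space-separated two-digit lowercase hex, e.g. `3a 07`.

tag:8 = -3 → 0xfd << 0 → word 0x000000fd
rsvd:2 = -1 → 0x3 << 8 → word 0x000003fd
lvl:8 = -69 → 0xbb << 10 → word 0x0002effd
addr_hi:14 = 723 → 0x2d3 << 18 → word 0x0b4eeffd
word = 0x0b4eeffd → little-endian bytes:
  [0]=0xfd  [1]=0xef  [2]=0x4e  [3]=0x0b

fd ef 4e 0b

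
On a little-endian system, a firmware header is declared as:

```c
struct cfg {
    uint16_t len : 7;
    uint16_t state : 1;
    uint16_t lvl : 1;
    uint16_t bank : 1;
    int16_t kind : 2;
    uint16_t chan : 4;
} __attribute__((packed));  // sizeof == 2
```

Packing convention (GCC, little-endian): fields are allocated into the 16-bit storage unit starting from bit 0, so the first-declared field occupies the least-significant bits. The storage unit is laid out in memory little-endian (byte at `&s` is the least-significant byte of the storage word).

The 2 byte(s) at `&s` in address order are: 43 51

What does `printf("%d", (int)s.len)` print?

[0]=0x43 [1]=0x51 (little-endian) → word 0x5143
len:7 @ bit 0 → (0x5143>>0)&0x7f = 0x43  ←
state:1 @ bit 7 → (0x5143>>7)&0x1 = 0x0
lvl:1 @ bit 8 → (0x5143>>8)&0x1 = 0x1
bank:1 @ bit 9 → (0x5143>>9)&0x1 = 0x0
kind:2 @ bit 10 → (0x5143>>10)&0x3 = 0x0
chan:4 @ bit 12 → (0x5143>>12)&0xf = 0x5

67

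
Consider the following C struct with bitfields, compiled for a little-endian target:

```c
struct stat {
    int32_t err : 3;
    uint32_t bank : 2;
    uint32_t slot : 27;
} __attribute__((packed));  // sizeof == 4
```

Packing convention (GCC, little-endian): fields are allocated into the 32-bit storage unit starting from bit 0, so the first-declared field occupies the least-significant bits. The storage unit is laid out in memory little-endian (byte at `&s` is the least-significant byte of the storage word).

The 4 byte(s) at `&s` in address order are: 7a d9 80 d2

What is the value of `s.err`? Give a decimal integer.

[0]=0x7a [1]=0xd9 [2]=0x80 [3]=0xd2 (little-endian) → word 0xd280d97a
err [0+:3] = (word>>0) & 0x7 = 2  ←
bank [3+:2] = (word>>3) & 0x3 = 3
slot [5+:27] = (word>>5) & 0x7ffffff = 110364363
err signed 3b, MSB=0: value = 2

2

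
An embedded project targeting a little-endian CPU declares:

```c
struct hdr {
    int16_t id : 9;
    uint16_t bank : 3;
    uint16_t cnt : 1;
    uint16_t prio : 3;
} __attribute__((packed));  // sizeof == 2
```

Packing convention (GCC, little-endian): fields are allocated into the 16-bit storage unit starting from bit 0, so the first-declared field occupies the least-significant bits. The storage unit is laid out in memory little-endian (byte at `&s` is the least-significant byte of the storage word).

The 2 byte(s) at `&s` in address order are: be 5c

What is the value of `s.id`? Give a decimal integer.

[0]=0xbe [1]=0x5c (little-endian) → word 0x5cbe
id:9 @ bit 0 → (0x5cbe>>0)&0x1ff = 0xbe  ←
bank:3 @ bit 9 → (0x5cbe>>9)&0x7 = 0x6
cnt:1 @ bit 12 → (0x5cbe>>12)&0x1 = 0x1
prio:3 @ bit 13 → (0x5cbe>>13)&0x7 = 0x2
id signed 9b, MSB=0: value = 190

190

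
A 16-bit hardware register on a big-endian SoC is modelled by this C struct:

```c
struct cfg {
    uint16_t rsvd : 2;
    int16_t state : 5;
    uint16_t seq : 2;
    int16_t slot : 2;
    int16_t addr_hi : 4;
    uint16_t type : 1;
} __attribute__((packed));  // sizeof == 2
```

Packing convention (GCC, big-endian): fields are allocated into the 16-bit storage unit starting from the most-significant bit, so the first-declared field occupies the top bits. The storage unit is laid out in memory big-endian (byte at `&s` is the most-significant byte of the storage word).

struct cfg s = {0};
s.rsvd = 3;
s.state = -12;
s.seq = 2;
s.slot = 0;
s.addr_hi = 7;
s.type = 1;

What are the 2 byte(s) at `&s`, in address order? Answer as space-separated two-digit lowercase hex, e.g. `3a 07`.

rsvd:2 = 3 → 0x3 << 14 → word 0xc000
state:5 = -12 → 0x14 << 9 → word 0xe800
seq:2 = 2 → 0x2 << 7 → word 0xe900
slot:2 = 0 → 0x0 << 5 → word 0xe900
addr_hi:4 = 7 → 0x7 << 1 → word 0xe90e
type:1 = 1 → 0x1 << 0 → word 0xe90f
word = 0xe90f → big-endian bytes:
  [0]=0xe9  [1]=0x0f

e9 0f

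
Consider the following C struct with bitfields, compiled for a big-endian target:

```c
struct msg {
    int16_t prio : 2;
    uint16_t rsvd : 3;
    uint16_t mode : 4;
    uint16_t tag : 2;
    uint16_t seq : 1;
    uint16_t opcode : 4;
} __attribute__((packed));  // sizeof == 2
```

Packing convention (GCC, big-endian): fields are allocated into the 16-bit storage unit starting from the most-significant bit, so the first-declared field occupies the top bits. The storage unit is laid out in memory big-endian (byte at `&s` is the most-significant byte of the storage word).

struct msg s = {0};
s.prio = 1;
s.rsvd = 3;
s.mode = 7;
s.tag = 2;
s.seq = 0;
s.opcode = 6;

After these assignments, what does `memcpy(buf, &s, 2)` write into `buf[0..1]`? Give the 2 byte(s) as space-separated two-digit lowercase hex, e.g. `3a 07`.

prio:2 = 1 → 0x1 << 14 → word 0x4000
rsvd:3 = 3 → 0x3 << 11 → word 0x5800
mode:4 = 7 → 0x7 << 7 → word 0x5b80
tag:2 = 2 → 0x2 << 5 → word 0x5bc0
seq:1 = 0 → 0x0 << 4 → word 0x5bc0
opcode:4 = 6 → 0x6 << 0 → word 0x5bc6
word = 0x5bc6 → big-endian bytes:
  [0]=0x5b  [1]=0xc6

5b c6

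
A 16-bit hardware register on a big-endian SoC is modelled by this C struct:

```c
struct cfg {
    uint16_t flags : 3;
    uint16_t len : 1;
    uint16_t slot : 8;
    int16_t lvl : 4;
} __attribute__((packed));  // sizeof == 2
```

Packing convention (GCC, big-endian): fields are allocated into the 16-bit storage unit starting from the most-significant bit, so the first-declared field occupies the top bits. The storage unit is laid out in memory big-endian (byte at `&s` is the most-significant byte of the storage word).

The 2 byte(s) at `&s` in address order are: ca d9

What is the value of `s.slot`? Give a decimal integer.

173

[0]=0xca [1]=0xd9 (big-endian) → word 0xcad9
flags:3 @ bit 13 → (0xcad9>>13)&0x7 = 0x6
len:1 @ bit 12 → (0xcad9>>12)&0x1 = 0x0
slot:8 @ bit 4 → (0xcad9>>4)&0xff = 0xad  ←
lvl:4 @ bit 0 → (0xcad9>>0)&0xf = 0x9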